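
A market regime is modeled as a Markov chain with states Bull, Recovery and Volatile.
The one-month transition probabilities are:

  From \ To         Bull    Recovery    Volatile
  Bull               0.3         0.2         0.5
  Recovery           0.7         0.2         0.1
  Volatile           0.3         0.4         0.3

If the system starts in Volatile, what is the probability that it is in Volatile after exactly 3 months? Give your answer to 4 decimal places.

Propagate the distribution vector 3 months from Volatile.
After 0 months: (0.0000, 0.0000, 1.0000)
After 1 month: (0.3000, 0.4000, 0.3000)
After 2 months: (0.4600, 0.2600, 0.2800)
After 3 months: (0.4040, 0.2560, 0.3400)
P(in Volatile after 3 months) = 0.3400

0.3400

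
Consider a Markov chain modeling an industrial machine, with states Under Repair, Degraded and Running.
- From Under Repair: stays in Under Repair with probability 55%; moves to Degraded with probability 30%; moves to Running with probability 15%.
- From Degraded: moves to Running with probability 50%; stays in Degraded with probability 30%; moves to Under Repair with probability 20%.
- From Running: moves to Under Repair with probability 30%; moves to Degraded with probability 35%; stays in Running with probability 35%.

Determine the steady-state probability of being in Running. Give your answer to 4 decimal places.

Let the stationary distribution be π with π = πP and π_1 + π_2 + π_3 = 1.
π_1 = 0.55·π_1 + 0.2·π_2 + 0.3·π_3
π_2 = 0.3·π_1 + 0.3·π_2 + 0.35·π_3
Solving with the normalization constraint gives π = (0.3578, 0.3163, 0.3259).
So the stationary probability of Running is 0.3259.

0.3259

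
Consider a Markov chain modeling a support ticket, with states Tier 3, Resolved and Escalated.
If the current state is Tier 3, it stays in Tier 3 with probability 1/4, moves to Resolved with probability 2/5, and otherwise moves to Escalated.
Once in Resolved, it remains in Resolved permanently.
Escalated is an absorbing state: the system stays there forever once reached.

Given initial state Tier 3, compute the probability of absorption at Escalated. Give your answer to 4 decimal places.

Let h(s) be the probability of absorption at Escalated starting from transient state s. Then h(Escalated) = 1 and h(Resolved) = 0. By first-step analysis:
h(Tier 3) = 0.25·h(Tier 3) + 0.4·0 + 0.35·1
Solving: h(Tier 3) = 0.4667.
Starting from Tier 3, the probability is 0.4667.

0.4667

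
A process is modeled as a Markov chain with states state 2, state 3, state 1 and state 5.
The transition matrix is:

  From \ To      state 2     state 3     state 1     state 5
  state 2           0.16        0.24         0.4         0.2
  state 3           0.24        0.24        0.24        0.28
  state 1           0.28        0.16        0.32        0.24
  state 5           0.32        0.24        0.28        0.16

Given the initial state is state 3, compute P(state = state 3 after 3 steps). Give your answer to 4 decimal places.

Propagate the distribution vector 3 steps from state 3.
After 0 steps: (0.0000, 1.0000, 0.0000, 0.0000)
After 1 step: (0.2400, 0.2400, 0.2400, 0.2800)
After 2 steps: (0.2528, 0.2208, 0.3088, 0.2176)
After 3 steps: (0.2495, 0.2153, 0.3139, 0.2213)
P(in state 3 after 3 steps) = 0.2153

0.2153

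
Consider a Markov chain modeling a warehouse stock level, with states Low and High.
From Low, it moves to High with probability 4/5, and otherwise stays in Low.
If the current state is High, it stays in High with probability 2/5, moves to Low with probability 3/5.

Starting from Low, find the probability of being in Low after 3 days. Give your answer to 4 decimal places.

0.3920

Propagate the distribution vector 3 days from Low.
After 0 days: (1.0000, 0.0000)
After 1 day: (0.2000, 0.8000)
After 2 days: (0.5200, 0.4800)
After 3 days: (0.3920, 0.6080)
P(in Low after 3 days) = 0.3920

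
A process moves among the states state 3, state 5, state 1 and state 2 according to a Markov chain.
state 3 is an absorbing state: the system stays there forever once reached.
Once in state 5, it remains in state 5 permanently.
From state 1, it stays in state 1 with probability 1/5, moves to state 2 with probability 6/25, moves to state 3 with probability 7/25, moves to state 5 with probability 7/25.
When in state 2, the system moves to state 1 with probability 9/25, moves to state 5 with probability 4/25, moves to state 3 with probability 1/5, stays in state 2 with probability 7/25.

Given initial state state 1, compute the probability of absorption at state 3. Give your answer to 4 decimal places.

Let h(s) be the probability of absorption at state 3 starting from transient state s. Then h(state 3) = 1 and h(state 5) = 0. By first-step analysis:
h(state 1) = 0.28·1 + 0.28·0 + 0.2·h(state 1) + 0.24·h(state 2)
h(state 2) = 0.2·1 + 0.16·0 + 0.36·h(state 1) + 0.28·h(state 2)
Solving: h(state 1) = 0.5098, h(state 2) = 0.5327.
Starting from state 1, the probability is 0.5098.

0.5098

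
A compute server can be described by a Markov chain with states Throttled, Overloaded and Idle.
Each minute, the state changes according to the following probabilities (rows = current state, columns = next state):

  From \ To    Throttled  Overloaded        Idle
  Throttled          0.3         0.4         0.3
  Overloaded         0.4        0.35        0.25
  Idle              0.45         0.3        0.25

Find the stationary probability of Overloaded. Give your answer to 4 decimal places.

0.3554

Let the stationary distribution be π with π = πP and π_1 + π_2 + π_3 = 1.
π_1 = 0.3·π_1 + 0.4·π_2 + 0.45·π_3
π_2 = 0.4·π_1 + 0.35·π_2 + 0.3·π_3
Solving with the normalization constraint gives π = (0.3759, 0.3554, 0.2688).
So the stationary probability of Overloaded is 0.3554.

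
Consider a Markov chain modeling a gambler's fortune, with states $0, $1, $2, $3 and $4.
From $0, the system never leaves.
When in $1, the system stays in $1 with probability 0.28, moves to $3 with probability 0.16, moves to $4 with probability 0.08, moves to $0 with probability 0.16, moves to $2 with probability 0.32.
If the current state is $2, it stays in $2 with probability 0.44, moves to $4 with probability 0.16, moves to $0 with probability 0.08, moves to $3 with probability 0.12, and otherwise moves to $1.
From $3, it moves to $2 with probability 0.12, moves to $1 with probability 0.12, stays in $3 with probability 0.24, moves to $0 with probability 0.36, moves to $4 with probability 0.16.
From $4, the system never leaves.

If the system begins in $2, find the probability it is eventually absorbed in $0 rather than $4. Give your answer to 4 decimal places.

Let h(s) be the probability of absorption at $0 starting from transient state s. Then h($0) = 1 and h($4) = 0. By first-step analysis:
h($1) = 0.16·1 + 0.28·h($1) + 0.32·h($2) + 0.16·h($3) + 0.08·0
h($2) = 0.08·1 + 0.2·h($1) + 0.44·h($2) + 0.12·h($3) + 0.16·0
h($3) = 0.36·1 + 0.12·h($1) + 0.12·h($2) + 0.24·h($3) + 0.16·0
Solving: h($1) = 0.5822, h($2) = 0.4885, h($3) = 0.6427.
Starting from $2, the probability is 0.4885.

0.4885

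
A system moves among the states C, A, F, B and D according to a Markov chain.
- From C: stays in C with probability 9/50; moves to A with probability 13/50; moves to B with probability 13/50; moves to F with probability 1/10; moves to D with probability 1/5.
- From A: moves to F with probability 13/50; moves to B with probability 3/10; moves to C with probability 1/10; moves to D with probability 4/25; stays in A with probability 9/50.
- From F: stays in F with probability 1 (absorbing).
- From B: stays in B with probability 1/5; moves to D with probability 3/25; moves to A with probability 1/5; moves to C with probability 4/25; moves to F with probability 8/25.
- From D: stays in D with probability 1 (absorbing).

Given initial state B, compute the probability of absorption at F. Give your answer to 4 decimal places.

0.6619

Let h(s) be the probability of absorption at F starting from transient state s. Then h(F) = 1 and h(D) = 0. By first-step analysis:
h(C) = 0.18·h(C) + 0.26·h(A) + 0.1·1 + 0.26·h(B) + 0.2·0
h(A) = 0.1·h(C) + 0.18·h(A) + 0.26·1 + 0.3·h(B) + 0.16·0
h(B) = 0.16·h(C) + 0.2·h(A) + 0.32·1 + 0.2·h(B) + 0.12·0
Solving: h(C) = 0.5296, h(A) = 0.6238, h(B) = 0.6619.
Starting from B, the probability is 0.6619.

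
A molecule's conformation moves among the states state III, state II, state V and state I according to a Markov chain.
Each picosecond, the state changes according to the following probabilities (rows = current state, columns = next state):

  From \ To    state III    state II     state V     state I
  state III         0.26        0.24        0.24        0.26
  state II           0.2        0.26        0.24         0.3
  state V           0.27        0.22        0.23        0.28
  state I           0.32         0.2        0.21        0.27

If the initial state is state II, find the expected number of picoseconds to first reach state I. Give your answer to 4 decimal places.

Let t(s) be the expected number of picoseconds to first reach state I from state s, with t(state I) = 0. Conditioning on the first picosecond:
t(state III) = 1 + 0.26·t(state III) + 0.24·t(state II) + 0.24·t(state V)
t(state II) = 1 + 0.2·t(state III) + 0.26·t(state II) + 0.24·t(state V)
t(state V) = 1 + 0.27·t(state III) + 0.22·t(state II) + 0.23·t(state V)
Solving: t(state III) = 3.6449, t(state II) = 3.4961, t(state V) = 3.5757.
Expected picoseconds from state II to state I: 3.4961.

3.4961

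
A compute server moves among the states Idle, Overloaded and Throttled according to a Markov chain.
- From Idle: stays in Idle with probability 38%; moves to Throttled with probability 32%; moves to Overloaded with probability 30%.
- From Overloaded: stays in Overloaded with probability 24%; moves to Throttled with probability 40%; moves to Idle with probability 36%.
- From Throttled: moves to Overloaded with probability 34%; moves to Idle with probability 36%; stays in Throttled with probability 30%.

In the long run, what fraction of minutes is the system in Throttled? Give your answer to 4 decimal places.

Let the stationary distribution be π with π = πP and π_1 + π_2 + π_3 = 1.
π_1 = 0.38·π_1 + 0.36·π_2 + 0.36·π_3
π_2 = 0.3·π_1 + 0.24·π_2 + 0.34·π_3
Solving with the normalization constraint gives π = (0.3673, 0.2957, 0.3369).
So the stationary probability of Throttled is 0.3369.

0.3369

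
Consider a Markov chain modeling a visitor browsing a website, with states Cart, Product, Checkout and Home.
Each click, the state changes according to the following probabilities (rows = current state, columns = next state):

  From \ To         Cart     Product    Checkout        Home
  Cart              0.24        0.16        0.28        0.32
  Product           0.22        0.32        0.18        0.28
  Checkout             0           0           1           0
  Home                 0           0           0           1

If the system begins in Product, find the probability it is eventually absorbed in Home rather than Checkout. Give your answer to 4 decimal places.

Let h(s) be the probability of absorption at Home starting from transient state s. Then h(Home) = 1 and h(Checkout) = 0. By first-step analysis:
h(Cart) = 0.24·h(Cart) + 0.16·h(Product) + 0.28·0 + 0.32·1
h(Product) = 0.22·h(Cart) + 0.32·h(Product) + 0.18·0 + 0.28·1
Solving: h(Cart) = 0.5449, h(Product) = 0.5880.
Starting from Product, the probability is 0.5880.

0.5880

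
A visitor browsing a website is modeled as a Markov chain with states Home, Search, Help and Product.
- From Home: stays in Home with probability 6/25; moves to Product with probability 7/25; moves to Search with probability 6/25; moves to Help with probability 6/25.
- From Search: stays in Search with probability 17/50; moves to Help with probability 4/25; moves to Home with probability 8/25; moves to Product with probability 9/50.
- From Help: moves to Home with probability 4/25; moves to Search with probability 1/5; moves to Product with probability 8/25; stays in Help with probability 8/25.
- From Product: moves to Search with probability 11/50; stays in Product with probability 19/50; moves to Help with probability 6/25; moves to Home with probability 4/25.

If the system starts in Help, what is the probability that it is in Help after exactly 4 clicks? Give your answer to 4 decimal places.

Propagate the distribution vector 4 clicks from Help.
After 0 clicks: (0.0000, 0.0000, 1.0000, 0.0000)
After 1 click: (0.1600, 0.2000, 0.3200, 0.3200)
After 2 clicks: (0.2048, 0.2408, 0.2496, 0.3048)
After 3 clicks: (0.2149, 0.2480, 0.2407, 0.2964)
After 4 clicks: (0.2169, 0.2492, 0.2394, 0.2945)
P(in Help after 4 clicks) = 0.2394

0.2394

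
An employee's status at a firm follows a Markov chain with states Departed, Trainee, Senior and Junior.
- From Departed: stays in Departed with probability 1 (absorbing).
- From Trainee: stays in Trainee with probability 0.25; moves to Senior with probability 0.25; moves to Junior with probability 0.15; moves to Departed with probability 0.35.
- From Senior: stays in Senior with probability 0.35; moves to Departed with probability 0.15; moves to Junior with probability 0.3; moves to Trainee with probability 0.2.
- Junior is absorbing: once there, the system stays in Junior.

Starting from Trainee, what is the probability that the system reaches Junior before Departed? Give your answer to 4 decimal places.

Let h(s) be the probability of absorption at Junior starting from transient state s. Then h(Junior) = 1 and h(Departed) = 0. By first-step analysis:
h(Trainee) = 0.35·0 + 0.25·h(Trainee) + 0.25·h(Senior) + 0.15·1
h(Senior) = 0.15·0 + 0.2·h(Trainee) + 0.35·h(Senior) + 0.3·1
Solving: h(Trainee) = 0.3943, h(Senior) = 0.5829.
Starting from Trainee, the probability is 0.3943.

0.3943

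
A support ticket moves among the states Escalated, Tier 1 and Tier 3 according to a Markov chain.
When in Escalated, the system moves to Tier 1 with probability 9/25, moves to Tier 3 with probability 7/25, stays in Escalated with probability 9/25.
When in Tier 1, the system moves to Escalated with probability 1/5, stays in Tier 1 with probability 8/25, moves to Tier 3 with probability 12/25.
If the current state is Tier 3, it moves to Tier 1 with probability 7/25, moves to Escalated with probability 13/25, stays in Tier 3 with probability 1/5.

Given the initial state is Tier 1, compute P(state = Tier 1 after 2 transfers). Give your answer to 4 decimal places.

Sum over the intermediate state after 1 transfer:
P = P(Tier 1→Escalated)·P(Escalated→Tier 1) + P(Tier 1→Tier 1)·P(Tier 1→Tier 1) + P(Tier 1→Tier 3)·P(Tier 3→Tier 1)
  = 0.2×0.36 + 0.32×0.32 + 0.48×0.28
  = 0.0720 + 0.1024 + 0.1344 = 0.3088

0.3088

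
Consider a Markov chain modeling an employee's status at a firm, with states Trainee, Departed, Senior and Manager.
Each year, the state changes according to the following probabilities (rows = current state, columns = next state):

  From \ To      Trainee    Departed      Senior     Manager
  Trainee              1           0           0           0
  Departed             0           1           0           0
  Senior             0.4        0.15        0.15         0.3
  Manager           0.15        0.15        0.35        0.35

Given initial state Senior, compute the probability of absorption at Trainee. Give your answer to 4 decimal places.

0.6816

Let h(s) be the probability of absorption at Trainee starting from transient state s. Then h(Trainee) = 1 and h(Departed) = 0. By first-step analysis:
h(Senior) = 0.4·1 + 0.15·0 + 0.15·h(Senior) + 0.3·h(Manager)
h(Manager) = 0.15·1 + 0.15·0 + 0.35·h(Senior) + 0.35·h(Manager)
Solving: h(Senior) = 0.6816, h(Manager) = 0.5978.
Starting from Senior, the probability is 0.6816.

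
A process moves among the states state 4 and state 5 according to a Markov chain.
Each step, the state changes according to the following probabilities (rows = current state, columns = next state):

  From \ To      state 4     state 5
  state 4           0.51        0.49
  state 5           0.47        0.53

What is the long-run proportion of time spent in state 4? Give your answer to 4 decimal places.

Let the stationary distribution be π with π = πP and π_1 + π_2 = 1.
π_1 = 0.51·π_1 + 0.47·π_2
Solving with the normalization constraint gives π = (0.4896, 0.5104).
So the stationary probability of state 4 is 0.4896.

0.4896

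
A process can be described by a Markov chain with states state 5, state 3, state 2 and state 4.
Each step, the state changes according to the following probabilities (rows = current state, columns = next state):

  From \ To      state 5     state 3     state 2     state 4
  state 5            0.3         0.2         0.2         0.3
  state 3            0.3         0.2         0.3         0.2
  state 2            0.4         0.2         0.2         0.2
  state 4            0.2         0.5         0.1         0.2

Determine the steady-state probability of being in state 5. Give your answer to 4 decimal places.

Let the stationary distribution be π with π = πP and π_1 + π_2 + π_3 + π_4 = 1.
π_1 = 0.3·π_1 + 0.3·π_2 + 0.4·π_3 + 0.2·π_4
π_2 = 0.2·π_1 + 0.2·π_2 + 0.2·π_3 + 0.5·π_4
π_3 = 0.2·π_1 + 0.3·π_2 + 0.2·π_3 + 0.1·π_4
Solving with the normalization constraint gives π = (0.2974, 0.2689, 0.2039, 0.2297).
So the stationary probability of state 5 is 0.2974.

0.2974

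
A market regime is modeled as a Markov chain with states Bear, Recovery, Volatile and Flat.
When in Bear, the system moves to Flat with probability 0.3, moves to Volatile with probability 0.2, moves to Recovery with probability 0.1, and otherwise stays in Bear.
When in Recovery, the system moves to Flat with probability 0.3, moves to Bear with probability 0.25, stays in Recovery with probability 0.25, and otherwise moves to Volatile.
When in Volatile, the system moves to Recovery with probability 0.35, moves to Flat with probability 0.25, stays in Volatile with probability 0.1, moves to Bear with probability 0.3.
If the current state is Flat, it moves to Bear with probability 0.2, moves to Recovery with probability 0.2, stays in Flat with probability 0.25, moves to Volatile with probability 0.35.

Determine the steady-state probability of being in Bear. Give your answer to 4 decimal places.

0.2908

Let the stationary distribution be π with π = πP and π_1 + π_2 + π_3 + π_4 = 1.
π_1 = 0.4·π_1 + 0.25·π_2 + 0.3·π_3 + 0.2·π_4
π_2 = 0.1·π_1 + 0.25·π_2 + 0.35·π_3 + 0.2·π_4
π_3 = 0.2·π_1 + 0.2·π_2 + 0.1·π_3 + 0.35·π_4
Solving with the normalization constraint gives π = (0.2908, 0.2145, 0.2194, 0.2753).
So the stationary probability of Bear is 0.2908.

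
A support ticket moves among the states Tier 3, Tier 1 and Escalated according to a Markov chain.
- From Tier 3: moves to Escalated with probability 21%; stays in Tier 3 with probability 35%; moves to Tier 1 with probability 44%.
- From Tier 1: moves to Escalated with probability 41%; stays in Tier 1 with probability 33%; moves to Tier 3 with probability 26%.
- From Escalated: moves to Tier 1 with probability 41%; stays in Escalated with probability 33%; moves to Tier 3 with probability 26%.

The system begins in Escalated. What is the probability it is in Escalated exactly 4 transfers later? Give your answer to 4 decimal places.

0.3268

Propagate the distribution vector 4 transfers from Escalated.
After 0 transfers: (0.0000, 0.0000, 1.0000)
After 1 transfer: (0.2600, 0.4100, 0.3300)
After 2 transfers: (0.2834, 0.3850, 0.3316)
After 3 transfers: (0.2855, 0.3877, 0.3268)
After 4 transfers: (0.2857, 0.3875, 0.3268)
P(in Escalated after 4 transfers) = 0.3268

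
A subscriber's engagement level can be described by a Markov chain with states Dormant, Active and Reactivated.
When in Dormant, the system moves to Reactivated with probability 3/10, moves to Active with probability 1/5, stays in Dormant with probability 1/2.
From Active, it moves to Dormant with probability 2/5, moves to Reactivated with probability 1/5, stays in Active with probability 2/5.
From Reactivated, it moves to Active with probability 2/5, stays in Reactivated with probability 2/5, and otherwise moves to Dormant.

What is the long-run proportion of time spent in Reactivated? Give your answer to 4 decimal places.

Let the stationary distribution be π with π = πP and π_1 + π_2 + π_3 = 1.
π_1 = 0.5·π_1 + 0.4·π_2 + 0.2·π_3
π_2 = 0.2·π_1 + 0.4·π_2 + 0.4·π_3
Solving with the normalization constraint gives π = (0.3784, 0.3243, 0.2973).
So the stationary probability of Reactivated is 0.2973.

0.2973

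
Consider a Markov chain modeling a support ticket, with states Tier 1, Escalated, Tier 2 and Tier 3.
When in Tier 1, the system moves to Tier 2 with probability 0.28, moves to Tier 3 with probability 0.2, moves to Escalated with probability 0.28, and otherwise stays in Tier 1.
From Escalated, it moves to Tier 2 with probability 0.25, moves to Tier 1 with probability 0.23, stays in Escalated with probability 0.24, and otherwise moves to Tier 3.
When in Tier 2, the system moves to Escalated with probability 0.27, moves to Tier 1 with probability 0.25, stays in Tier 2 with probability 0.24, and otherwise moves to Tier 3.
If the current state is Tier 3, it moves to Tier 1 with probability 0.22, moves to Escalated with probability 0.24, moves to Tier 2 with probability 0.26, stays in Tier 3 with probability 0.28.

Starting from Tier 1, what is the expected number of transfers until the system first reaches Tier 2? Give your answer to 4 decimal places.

Let t(s) be the expected number of transfers to first reach Tier 2 from state s, with t(Tier 2) = 0. Conditioning on the first transfer:
t(Tier 1) = 1 + 0.24·t(Tier 1) + 0.28·t(Escalated) + 0.2·t(Tier 3)
t(Escalated) = 1 + 0.23·t(Tier 1) + 0.24·t(Escalated) + 0.28·t(Tier 3)
t(Tier 3) = 1 + 0.22·t(Tier 1) + 0.24·t(Escalated) + 0.28·t(Tier 3)
Solving: t(Tier 1) = 3.7397, t(Escalated) = 3.8535, t(Tier 3) = 3.8161.
Expected transfers from Tier 1 to Tier 2: 3.7397.

3.7397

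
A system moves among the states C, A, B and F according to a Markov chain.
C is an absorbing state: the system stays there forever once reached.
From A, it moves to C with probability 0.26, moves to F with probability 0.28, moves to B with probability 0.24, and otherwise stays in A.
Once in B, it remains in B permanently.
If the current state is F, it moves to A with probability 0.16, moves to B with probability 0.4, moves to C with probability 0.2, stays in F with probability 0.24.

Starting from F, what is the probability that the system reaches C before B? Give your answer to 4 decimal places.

0.3606

Let h(s) be the probability of absorption at C starting from transient state s. Then h(C) = 1 and h(B) = 0. By first-step analysis:
h(A) = 0.26·1 + 0.22·h(A) + 0.24·0 + 0.28·h(F)
h(F) = 0.2·1 + 0.16·h(A) + 0.4·0 + 0.24·h(F)
Solving: h(A) = 0.4628, h(F) = 0.3606.
Starting from F, the probability is 0.3606.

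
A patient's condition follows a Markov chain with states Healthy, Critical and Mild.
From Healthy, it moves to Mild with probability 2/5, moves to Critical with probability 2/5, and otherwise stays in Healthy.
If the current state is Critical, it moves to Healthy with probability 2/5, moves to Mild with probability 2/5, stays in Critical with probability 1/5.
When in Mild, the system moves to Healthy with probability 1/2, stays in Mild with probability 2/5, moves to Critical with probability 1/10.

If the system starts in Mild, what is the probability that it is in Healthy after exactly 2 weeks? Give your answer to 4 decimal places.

0.3400

Sum over the intermediate state after 1 week:
P = P(Mild→Healthy)·P(Healthy→Healthy) + P(Mild→Critical)·P(Critical→Healthy) + P(Mild→Mild)·P(Mild→Healthy)
  = 0.5×0.2 + 0.1×0.4 + 0.4×0.5
  = 0.1000 + 0.0400 + 0.2000 = 0.3400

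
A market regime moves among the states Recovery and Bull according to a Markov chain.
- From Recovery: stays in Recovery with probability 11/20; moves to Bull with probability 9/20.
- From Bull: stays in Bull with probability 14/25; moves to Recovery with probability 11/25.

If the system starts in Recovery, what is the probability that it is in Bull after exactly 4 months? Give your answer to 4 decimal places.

0.5055

Propagate the distribution vector 4 months from Recovery.
After 0 months: (1.0000, 0.0000)
After 1 month: (0.5500, 0.4500)
After 2 months: (0.5005, 0.4995)
After 3 months: (0.4951, 0.5049)
After 4 months: (0.4945, 0.5055)
P(in Bull after 4 months) = 0.5055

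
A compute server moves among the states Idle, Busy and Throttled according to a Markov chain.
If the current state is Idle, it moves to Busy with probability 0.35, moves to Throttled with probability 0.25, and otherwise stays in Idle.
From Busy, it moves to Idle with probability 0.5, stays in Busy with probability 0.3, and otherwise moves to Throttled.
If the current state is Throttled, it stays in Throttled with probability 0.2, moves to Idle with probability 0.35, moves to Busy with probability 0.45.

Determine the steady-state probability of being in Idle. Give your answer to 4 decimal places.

Let the stationary distribution be π with π = πP and π_1 + π_2 + π_3 = 1.
π_1 = 0.4·π_1 + 0.5·π_2 + 0.35·π_3
π_2 = 0.35·π_1 + 0.3·π_2 + 0.45·π_3
Solving with the normalization constraint gives π = (0.4244, 0.3544, 0.2212).
So the stationary probability of Idle is 0.4244.

0.4244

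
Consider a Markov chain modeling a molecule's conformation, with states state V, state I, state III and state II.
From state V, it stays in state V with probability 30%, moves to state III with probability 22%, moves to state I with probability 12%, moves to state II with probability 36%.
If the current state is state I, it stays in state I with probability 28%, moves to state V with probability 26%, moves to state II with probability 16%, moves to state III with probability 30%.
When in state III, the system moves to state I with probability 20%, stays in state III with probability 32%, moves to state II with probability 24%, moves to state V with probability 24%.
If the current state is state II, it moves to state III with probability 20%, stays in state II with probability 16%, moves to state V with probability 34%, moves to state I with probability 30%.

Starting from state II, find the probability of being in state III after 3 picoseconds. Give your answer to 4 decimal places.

0.2582

Propagate the distribution vector 3 picoseconds from state II.
After 0 picoseconds: (0.0000, 0.0000, 0.0000, 1.0000)
After 1 picosecond: (0.3400, 0.3000, 0.2000, 0.1600)
After 2 picoseconds: (0.2824, 0.2128, 0.2608, 0.2440)
After 3 picoseconds: (0.2856, 0.2188, 0.2582, 0.2373)
P(in state III after 3 picoseconds) = 0.2582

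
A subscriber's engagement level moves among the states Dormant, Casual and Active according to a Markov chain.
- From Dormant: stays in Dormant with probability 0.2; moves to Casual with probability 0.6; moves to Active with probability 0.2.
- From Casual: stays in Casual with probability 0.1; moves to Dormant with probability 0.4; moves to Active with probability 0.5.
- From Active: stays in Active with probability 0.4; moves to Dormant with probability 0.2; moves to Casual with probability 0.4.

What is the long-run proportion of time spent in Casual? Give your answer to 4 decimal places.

0.3492

Let the stationary distribution be π with π = πP and π_1 + π_2 + π_3 = 1.
π_1 = 0.2·π_1 + 0.4·π_2 + 0.2·π_3
π_2 = 0.6·π_1 + 0.1·π_2 + 0.4·π_3
Solving with the normalization constraint gives π = (0.2698, 0.3492, 0.3810).
So the stationary probability of Casual is 0.3492.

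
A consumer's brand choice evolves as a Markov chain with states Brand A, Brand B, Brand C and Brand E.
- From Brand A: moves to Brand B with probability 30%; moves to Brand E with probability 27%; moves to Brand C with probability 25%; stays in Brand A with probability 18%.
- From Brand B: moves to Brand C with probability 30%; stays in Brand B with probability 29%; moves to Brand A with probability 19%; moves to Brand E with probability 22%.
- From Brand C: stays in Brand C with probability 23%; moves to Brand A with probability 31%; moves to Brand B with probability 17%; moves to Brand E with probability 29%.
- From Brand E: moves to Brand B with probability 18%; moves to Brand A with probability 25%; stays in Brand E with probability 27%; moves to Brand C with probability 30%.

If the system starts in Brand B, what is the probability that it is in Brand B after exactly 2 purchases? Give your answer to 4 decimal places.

Propagate the distribution vector 2 purchases from Brand B.
After 0 purchases: (0.0000, 1.0000, 0.0000, 0.0000)
After 1 purchase: (0.1900, 0.2900, 0.3000, 0.2200)
After 2 purchases: (0.2373, 0.2317, 0.2695, 0.2615)
P(in Brand B after 2 purchases) = 0.2317

0.2317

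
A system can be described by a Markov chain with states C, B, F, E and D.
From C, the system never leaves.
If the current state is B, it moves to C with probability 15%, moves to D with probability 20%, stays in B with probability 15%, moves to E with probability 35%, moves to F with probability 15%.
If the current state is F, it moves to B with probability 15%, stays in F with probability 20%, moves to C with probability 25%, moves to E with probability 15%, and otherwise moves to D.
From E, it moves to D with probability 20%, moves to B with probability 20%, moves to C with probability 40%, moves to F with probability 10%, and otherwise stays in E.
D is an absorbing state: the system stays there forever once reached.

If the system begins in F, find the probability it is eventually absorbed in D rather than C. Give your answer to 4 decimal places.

Let h(s) be the probability of absorption at D starting from transient state s. Then h(D) = 1 and h(C) = 0. By first-step analysis:
h(B) = 0.15·0 + 0.15·h(B) + 0.15·h(F) + 0.35·h(E) + 0.2·1
h(F) = 0.25·0 + 0.15·h(B) + 0.2·h(F) + 0.15·h(E) + 0.25·1
h(E) = 0.4·0 + 0.2·h(B) + 0.1·h(F) + 0.1·h(E) + 0.2·1
Solving: h(B) = 0.4754, h(F) = 0.4730, h(E) = 0.3804.
Starting from F, the probability is 0.4730.

0.4730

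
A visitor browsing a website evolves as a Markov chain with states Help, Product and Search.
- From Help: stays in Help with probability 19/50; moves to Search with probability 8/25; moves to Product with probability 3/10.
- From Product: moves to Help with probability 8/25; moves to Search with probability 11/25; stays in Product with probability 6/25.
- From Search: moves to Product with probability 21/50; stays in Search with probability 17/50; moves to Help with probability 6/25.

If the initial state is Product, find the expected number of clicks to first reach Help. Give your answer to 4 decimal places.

3.4722

Let t(s) be the expected number of clicks to first reach Help from state s, with t(Help) = 0. Conditioning on the first click:
t(Product) = 1 + 0.24·t(Product) + 0.44·t(Search)
t(Search) = 1 + 0.42·t(Product) + 0.34·t(Search)
Solving: t(Product) = 3.4722, t(Search) = 3.7247.
Expected clicks from Product to Help: 3.4722.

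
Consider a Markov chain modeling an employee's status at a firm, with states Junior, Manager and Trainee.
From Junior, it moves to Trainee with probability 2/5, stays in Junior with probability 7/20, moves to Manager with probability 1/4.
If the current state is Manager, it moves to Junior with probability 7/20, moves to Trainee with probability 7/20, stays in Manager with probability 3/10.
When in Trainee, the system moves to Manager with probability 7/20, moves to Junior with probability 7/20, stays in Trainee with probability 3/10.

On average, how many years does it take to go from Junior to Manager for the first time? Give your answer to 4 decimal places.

Let t(s) be the expected number of years to first reach Manager from state s, with t(Manager) = 0. Conditioning on the first year:
t(Junior) = 1 + 0.35·t(Junior) + 0.4·t(Trainee)
t(Trainee) = 1 + 0.35·t(Junior) + 0.3·t(Trainee)
Solving: t(Junior) = 3.4921, t(Trainee) = 3.1746.
Expected years from Junior to Manager: 3.4921.

3.4921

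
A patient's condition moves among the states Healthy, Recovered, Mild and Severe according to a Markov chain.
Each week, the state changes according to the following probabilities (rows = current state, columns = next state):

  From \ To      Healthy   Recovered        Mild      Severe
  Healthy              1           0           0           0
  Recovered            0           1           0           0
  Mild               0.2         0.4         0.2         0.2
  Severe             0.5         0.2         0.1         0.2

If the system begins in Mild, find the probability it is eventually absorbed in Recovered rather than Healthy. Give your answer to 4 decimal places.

0.5806

Let h(s) be the probability of absorption at Recovered starting from transient state s. Then h(Recovered) = 1 and h(Healthy) = 0. By first-step analysis:
h(Mild) = 0.2·0 + 0.4·1 + 0.2·h(Mild) + 0.2·h(Severe)
h(Severe) = 0.5·0 + 0.2·1 + 0.1·h(Mild) + 0.2·h(Severe)
Solving: h(Mild) = 0.5806, h(Severe) = 0.3226.
Starting from Mild, the probability is 0.5806.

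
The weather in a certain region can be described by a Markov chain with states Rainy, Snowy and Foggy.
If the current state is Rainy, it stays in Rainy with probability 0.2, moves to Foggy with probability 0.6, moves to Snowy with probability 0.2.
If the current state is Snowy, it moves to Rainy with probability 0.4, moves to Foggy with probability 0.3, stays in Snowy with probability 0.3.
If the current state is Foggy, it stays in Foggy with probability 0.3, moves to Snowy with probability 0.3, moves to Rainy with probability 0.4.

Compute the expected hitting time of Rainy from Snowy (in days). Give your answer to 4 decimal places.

2.5000

Let t(s) be the expected number of days to first reach Rainy from state s, with t(Rainy) = 0. Conditioning on the first day:
t(Snowy) = 1 + 0.3·t(Snowy) + 0.3·t(Foggy)
t(Foggy) = 1 + 0.3·t(Snowy) + 0.3·t(Foggy)
Solving: t(Snowy) = 2.5000, t(Foggy) = 2.5000.
Expected days from Snowy to Rainy: 2.5000.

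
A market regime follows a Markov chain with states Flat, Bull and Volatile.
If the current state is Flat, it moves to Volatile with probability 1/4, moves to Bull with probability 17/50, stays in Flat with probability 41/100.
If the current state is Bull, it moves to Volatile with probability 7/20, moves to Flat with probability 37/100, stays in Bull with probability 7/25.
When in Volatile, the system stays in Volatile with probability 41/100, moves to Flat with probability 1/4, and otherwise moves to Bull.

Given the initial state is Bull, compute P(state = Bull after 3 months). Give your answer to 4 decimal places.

Propagate the distribution vector 3 months from Bull.
After 0 months: (0.0000, 1.0000, 0.0000)
After 1 month: (0.3700, 0.2800, 0.3500)
After 2 months: (0.3428, 0.3232, 0.3340)
After 3 months: (0.3436, 0.3206, 0.3358)
P(in Bull after 3 months) = 0.3206

0.3206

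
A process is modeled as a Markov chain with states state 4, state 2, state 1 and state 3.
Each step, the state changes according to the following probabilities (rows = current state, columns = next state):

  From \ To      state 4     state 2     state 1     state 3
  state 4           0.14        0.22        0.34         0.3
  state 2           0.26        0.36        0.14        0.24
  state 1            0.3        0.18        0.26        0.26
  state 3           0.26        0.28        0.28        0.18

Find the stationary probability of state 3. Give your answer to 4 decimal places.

Let the stationary distribution be π with π = πP and π_1 + π_2 + π_3 + π_4 = 1.
π_1 = 0.14·π_1 + 0.26·π_2 + 0.3·π_3 + 0.26·π_4
π_2 = 0.22·π_1 + 0.36·π_2 + 0.18·π_3 + 0.28·π_4
π_3 = 0.34·π_1 + 0.14·π_2 + 0.26·π_3 + 0.28·π_4
Solving with the normalization constraint gives π = (0.2412, 0.2611, 0.2529, 0.2448).
So the stationary probability of state 3 is 0.2448.

0.2448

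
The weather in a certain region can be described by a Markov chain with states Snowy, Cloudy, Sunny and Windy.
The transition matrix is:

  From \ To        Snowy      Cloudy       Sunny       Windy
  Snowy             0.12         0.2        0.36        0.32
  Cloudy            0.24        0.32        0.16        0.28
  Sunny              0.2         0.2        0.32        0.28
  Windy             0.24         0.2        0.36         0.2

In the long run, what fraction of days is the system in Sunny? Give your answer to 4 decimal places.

0.3024

Let the stationary distribution be π with π = πP and π_1 + π_2 + π_3 + π_4 = 1.
π_1 = 0.12·π_1 + 0.24·π_2 + 0.2·π_3 + 0.24·π_4
π_2 = 0.2·π_1 + 0.32·π_2 + 0.2·π_3 + 0.2·π_4
π_3 = 0.36·π_1 + 0.16·π_2 + 0.32·π_3 + 0.36·π_4
Solving with the normalization constraint gives π = (0.2035, 0.2273, 0.3024, 0.2668).
So the stationary probability of Sunny is 0.3024.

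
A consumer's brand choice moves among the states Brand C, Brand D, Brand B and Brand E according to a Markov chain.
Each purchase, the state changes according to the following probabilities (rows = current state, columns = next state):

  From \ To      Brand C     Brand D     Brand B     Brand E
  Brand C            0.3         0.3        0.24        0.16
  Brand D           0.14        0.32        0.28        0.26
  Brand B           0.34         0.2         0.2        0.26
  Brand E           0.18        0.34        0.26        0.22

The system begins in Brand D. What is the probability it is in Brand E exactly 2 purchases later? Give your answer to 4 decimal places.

Propagate the distribution vector 2 purchases from Brand D.
After 0 purchases: (0.0000, 1.0000, 0.0000, 0.0000)
After 1 purchase: (0.1400, 0.3200, 0.2800, 0.2600)
After 2 purchases: (0.2288, 0.2888, 0.2468, 0.2356)
P(in Brand E after 2 purchases) = 0.2356

0.2356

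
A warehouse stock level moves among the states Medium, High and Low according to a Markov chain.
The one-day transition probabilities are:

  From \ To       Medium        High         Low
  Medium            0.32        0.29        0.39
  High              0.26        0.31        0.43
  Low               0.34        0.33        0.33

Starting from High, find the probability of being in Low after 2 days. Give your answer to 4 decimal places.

Sum over the intermediate state after 1 day:
P = P(High→Medium)·P(Medium→Low) + P(High→High)·P(High→Low) + P(High→Low)·P(Low→Low)
  = 0.26×0.39 + 0.31×0.43 + 0.43×0.33
  = 0.1014 + 0.1333 + 0.1419 = 0.3766

0.3766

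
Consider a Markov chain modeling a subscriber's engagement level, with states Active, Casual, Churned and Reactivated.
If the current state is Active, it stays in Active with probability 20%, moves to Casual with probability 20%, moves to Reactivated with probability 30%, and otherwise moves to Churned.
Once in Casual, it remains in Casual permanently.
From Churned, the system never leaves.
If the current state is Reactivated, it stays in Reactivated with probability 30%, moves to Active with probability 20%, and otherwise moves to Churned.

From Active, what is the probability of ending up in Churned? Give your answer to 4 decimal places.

Let h(s) be the probability of absorption at Churned starting from transient state s. Then h(Churned) = 1 and h(Casual) = 0. By first-step analysis:
h(Active) = 0.2·h(Active) + 0.2·0 + 0.3·1 + 0.3·h(Reactivated)
h(Reactivated) = 0.2·h(Active) + 0.5·1 + 0.3·h(Reactivated)
Solving: h(Active) = 0.7200, h(Reactivated) = 0.9200.
Starting from Active, the probability is 0.7200.

0.7200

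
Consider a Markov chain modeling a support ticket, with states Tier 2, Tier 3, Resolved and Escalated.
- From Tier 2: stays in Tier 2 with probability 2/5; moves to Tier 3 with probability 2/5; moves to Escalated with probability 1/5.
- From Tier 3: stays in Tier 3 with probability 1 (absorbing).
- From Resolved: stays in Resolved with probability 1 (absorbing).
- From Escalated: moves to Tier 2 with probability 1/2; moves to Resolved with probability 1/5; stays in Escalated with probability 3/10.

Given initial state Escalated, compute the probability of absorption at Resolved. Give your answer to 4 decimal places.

Let h(s) be the probability of absorption at Resolved starting from transient state s. Then h(Resolved) = 1 and h(Tier 3) = 0. By first-step analysis:
h(Tier 2) = 0.4·h(Tier 2) + 0.4·0 + 0.2·h(Escalated)
h(Escalated) = 0.5·h(Tier 2) + 0.2·1 + 0.3·h(Escalated)
Solving: h(Tier 2) = 0.1250, h(Escalated) = 0.3750.
Starting from Escalated, the probability is 0.3750.

0.3750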